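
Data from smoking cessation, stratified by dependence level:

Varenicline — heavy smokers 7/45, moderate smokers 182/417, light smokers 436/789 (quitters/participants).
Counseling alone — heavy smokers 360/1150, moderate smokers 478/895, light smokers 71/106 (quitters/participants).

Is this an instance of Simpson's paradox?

Heavy smokers: varenicline 7/45 = 15.6%, counseling alone 360/1150 = 31.3% → counseling alone
Moderate smokers: varenicline 182/417 = 43.6%, counseling alone 478/895 = 53.4% → counseling alone
Light smokers: varenicline 436/789 = 55.3%, counseling alone 71/106 = 67.0% → counseling alone
Overall: varenicline 625/1251 = 50.0%, counseling alone 909/2151 = 42.3% → varenicline
Counseling alone wins each dependence group but varenicline wins overall — the comparison reverses. Counseling alone's participants skew toward heavy smokers, which has a lower base rate.

Yes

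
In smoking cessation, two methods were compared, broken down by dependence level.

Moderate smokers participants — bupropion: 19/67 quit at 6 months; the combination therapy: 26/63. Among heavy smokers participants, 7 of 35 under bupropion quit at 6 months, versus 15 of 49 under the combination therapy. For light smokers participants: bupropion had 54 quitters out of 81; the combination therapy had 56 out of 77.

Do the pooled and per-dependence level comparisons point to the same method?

Yes

Moderate smokers: bupropion 19/67 = 28.4%, the combination therapy 26/63 = 41.3% → the combination therapy
Heavy smokers: bupropion 7/35 = 20.0%, the combination therapy 15/49 = 30.6% → the combination therapy
Light smokers: bupropion 54/81 = 66.7%, the combination therapy 56/77 = 72.7% → the combination therapy
Overall: bupropion 80/183 = 43.7%, the combination therapy 97/189 = 51.3% → the combination therapy
The combination therapy wins overall and in every dependence group — no reversal.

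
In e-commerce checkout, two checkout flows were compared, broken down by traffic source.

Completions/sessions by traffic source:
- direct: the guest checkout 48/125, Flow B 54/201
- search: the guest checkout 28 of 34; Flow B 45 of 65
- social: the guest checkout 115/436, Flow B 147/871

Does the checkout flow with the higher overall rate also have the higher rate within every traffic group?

Direct: the guest checkout 48/125 = 38.4%, Flow B 54/201 = 26.9% → the guest checkout
Search: the guest checkout 28/34 = 82.4%, Flow B 45/65 = 69.2% → the guest checkout
Social: the guest checkout 115/436 = 26.4%, Flow B 147/871 = 16.9% → the guest checkout
Overall: the guest checkout 191/595 = 32.1%, Flow B 246/1137 = 21.6% → the guest checkout
The guest checkout wins overall and in every traffic group — no reversal.

Yes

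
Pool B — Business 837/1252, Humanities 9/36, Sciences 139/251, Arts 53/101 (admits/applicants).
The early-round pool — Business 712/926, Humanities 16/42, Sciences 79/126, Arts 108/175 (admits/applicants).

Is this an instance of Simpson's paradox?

No

Business: Pool B 837/1252 = 66.9%, the early-round pool 712/926 = 76.9% → the early-round pool
Humanities: Pool B 9/36 = 25.0%, the early-round pool 16/42 = 38.1% → the early-round pool
Sciences: Pool B 139/251 = 55.4%, the early-round pool 79/126 = 62.7% → the early-round pool
Arts: Pool B 53/101 = 52.5%, the early-round pool 108/175 = 61.7% → the early-round pool
Overall: Pool B 1038/1640 = 63.3%, the early-round pool 915/1269 = 72.1% → the early-round pool
The early-round pool wins overall and in every department group — no reversal.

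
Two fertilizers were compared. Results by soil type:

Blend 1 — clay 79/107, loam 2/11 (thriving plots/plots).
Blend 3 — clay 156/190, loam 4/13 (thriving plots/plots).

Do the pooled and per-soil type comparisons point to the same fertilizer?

Clay: Blend 1 79/107 = 73.8%, Blend 3 156/190 = 82.1% → Blend 3
Loam: Blend 1 2/11 = 18.2%, Blend 3 4/13 = 30.8% → Blend 3
Overall: Blend 1 81/118 = 68.6%, Blend 3 160/203 = 78.8% → Blend 3
Blend 3 wins overall and in every soil group — no reversal.

Yes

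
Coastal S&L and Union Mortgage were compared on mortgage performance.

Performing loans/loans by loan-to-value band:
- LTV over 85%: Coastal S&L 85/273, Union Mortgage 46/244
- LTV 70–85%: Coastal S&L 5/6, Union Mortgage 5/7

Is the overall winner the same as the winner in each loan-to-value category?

LTV over 85%: Coastal S&L 85/273 = 31.1%, Union Mortgage 46/244 = 18.9% → Coastal S&L
LTV 70–85%: Coastal S&L 5/6 = 83.3%, Union Mortgage 5/7 = 71.4% → Coastal S&L
Overall: Coastal S&L 90/279 = 32.3%, Union Mortgage 51/251 = 20.3% → Coastal S&L
Coastal S&L wins overall and in every loan-to-value group — no reversal.

Yes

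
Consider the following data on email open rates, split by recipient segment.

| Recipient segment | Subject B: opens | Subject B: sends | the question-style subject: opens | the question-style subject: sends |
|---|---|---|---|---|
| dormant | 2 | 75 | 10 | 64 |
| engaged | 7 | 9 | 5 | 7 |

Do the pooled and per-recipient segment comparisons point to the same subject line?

No

Dormant: Subject B 2/75 = 2.7%, the question-style subject 10/64 = 15.6% → the question-style subject
Engaged: Subject B 7/9 = 77.8%, the question-style subject 5/7 = 71.4% → Subject B
Overall: Subject B 9/84 = 10.7%, the question-style subject 15/71 = 21.1% → the question-style subject
Neither sweeps: Subject B wins 1 of 2 groups, the question-style subject wins 1. The question-style subject wins overall but not every group — no Simpson reversal.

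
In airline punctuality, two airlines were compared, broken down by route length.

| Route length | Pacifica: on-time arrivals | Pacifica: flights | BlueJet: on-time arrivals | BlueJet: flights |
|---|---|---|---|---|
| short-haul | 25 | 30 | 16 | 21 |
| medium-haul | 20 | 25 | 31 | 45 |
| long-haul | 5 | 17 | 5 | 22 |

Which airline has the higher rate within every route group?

Short-haul: Pacifica 25/30 = 83.3%, BlueJet 16/21 = 76.2% → Pacifica
Medium-haul: Pacifica 20/25 = 80.0%, BlueJet 31/45 = 68.9% → Pacifica
Long-haul: Pacifica 5/17 = 29.4%, BlueJet 5/22 = 22.7% → Pacifica
Pacifica has the higher rate in all 3 groups.

Pacifica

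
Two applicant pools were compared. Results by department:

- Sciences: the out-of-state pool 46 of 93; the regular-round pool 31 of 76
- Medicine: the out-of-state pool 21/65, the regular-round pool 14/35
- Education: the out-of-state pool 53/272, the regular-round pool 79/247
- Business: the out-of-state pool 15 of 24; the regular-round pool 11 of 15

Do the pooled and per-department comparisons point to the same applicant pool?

No

Sciences: the out-of-state pool 46/93 = 49.5%, the regular-round pool 31/76 = 40.8% → the out-of-state pool
Medicine: the out-of-state pool 21/65 = 32.3%, the regular-round pool 14/35 = 40.0% → the regular-round pool
Education: the out-of-state pool 53/272 = 19.5%, the regular-round pool 79/247 = 32.0% → the regular-round pool
Business: the out-of-state pool 15/24 = 62.5%, the regular-round pool 11/15 = 73.3% → the regular-round pool
Overall: the out-of-state pool 135/454 = 29.7%, the regular-round pool 135/373 = 36.2% → the regular-round pool
Neither sweeps: the out-of-state pool wins 1 of 4 groups, the regular-round pool wins 3. The regular-round pool wins overall but not every group — no Simpson reversal.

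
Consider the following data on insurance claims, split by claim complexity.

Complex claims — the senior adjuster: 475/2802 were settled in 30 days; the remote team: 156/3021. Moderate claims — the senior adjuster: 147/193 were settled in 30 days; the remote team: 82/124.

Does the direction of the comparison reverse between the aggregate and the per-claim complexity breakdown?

Complex: the senior adjuster 475/2802 = 17.0%, the remote team 156/3021 = 5.2% → the senior adjuster
Moderate: the senior adjuster 147/193 = 76.2%, the remote team 82/124 = 66.1% → the senior adjuster
Overall: the senior adjuster 622/2995 = 20.8%, the remote team 238/3145 = 7.6% → the senior adjuster
The senior adjuster wins overall and in every claim group — no reversal.

No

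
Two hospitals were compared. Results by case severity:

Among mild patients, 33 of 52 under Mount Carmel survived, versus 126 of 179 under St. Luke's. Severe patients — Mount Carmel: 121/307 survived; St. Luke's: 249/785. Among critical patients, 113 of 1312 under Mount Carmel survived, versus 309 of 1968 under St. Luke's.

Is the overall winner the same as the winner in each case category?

No

Mild: Mount Carmel 33/52 = 63.5%, St. Luke's 126/179 = 70.4% → St. Luke's
Severe: Mount Carmel 121/307 = 39.4%, St. Luke's 249/785 = 31.7% → Mount Carmel
Critical: Mount Carmel 113/1312 = 8.6%, St. Luke's 309/1968 = 15.7% → St. Luke's
Overall: Mount Carmel 267/1671 = 16.0%, St. Luke's 684/2932 = 23.3% → St. Luke's
Neither sweeps: Mount Carmel wins 1 of 3 groups, St. Luke's wins 2. St. Luke's wins overall but not every group — no Simpson reversal.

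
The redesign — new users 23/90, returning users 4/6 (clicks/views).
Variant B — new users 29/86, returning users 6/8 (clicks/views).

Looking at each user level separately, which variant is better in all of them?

Variant B

New users: the redesign 23/90 = 25.6%, Variant B 29/86 = 33.7% → Variant B
Returning users: the redesign 4/6 = 66.7%, Variant B 6/8 = 75.0% → Variant B
Variant B has the higher rate in both groups.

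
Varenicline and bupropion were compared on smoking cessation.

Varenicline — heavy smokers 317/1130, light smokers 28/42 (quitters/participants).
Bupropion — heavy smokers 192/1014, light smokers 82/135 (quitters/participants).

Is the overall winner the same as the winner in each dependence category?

Heavy smokers: varenicline 317/1130 = 28.1%, bupropion 192/1014 = 18.9% → varenicline
Light smokers: varenicline 28/42 = 66.7%, bupropion 82/135 = 60.7% → varenicline
Overall: varenicline 345/1172 = 29.4%, bupropion 274/1149 = 23.8% → varenicline
Varenicline wins overall and in every dependence group — no reversal.

Yes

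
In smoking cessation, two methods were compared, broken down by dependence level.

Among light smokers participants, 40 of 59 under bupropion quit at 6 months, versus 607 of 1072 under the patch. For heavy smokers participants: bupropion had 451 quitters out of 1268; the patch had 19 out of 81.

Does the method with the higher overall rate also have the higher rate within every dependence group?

Light smokers: bupropion 40/59 = 67.8%, the patch 607/1072 = 56.6% → bupropion
Heavy smokers: bupropion 451/1268 = 35.6%, the patch 19/81 = 23.5% → bupropion
Overall: bupropion 491/1327 = 37.0%, the patch 626/1153 = 54.3% → the patch
Bupropion wins each dependence group but the patch wins overall — the comparison reverses. Bupropion's participants skew toward heavy smokers, which has a lower base rate.

No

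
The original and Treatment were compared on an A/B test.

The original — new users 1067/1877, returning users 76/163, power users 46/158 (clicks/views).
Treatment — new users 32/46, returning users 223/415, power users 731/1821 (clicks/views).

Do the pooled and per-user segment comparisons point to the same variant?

New users: the original 1067/1877 = 56.8%, Treatment 32/46 = 69.6% → Treatment
Returning users: the original 76/163 = 46.6%, Treatment 223/415 = 53.7% → Treatment
Power users: the original 46/158 = 29.1%, Treatment 731/1821 = 40.1% → Treatment
Overall: the original 1189/2198 = 54.1%, Treatment 986/2282 = 43.2% → the original
Treatment wins each user group but the original wins overall — the comparison reverses. Treatment's views skew toward power users, which has a lower base rate.

No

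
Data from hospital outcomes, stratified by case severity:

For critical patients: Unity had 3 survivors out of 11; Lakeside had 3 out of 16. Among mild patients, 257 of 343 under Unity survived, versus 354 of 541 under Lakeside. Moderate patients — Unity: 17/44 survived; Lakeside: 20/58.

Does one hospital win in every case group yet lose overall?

Critical: Unity 3/11 = 27.3%, Lakeside 3/16 = 18.8% → Unity
Mild: Unity 257/343 = 74.9%, Lakeside 354/541 = 65.4% → Unity
Moderate: Unity 17/44 = 38.6%, Lakeside 20/58 = 34.5% → Unity
Overall: Unity 277/398 = 69.6%, Lakeside 377/615 = 61.3% → Unity
Unity wins overall and in every case group — no reversal.

No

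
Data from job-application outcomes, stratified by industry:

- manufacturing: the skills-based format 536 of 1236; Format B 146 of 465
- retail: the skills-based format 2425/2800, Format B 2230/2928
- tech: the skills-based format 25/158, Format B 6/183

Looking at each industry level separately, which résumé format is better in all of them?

the skills-based format

Manufacturing: the skills-based format 536/1236 = 43.4%, Format B 146/465 = 31.4% → the skills-based format
Retail: the skills-based format 2425/2800 = 86.6%, Format B 2230/2928 = 76.2% → the skills-based format
Tech: the skills-based format 25/158 = 15.8%, Format B 6/183 = 3.3% → the skills-based format
The skills-based format has the higher rate in all 3 groups.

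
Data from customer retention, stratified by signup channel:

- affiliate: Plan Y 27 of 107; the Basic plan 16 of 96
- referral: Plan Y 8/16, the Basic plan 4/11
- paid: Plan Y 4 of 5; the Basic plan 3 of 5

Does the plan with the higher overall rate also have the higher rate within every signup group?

Affiliate: Plan Y 27/107 = 25.2%, the Basic plan 16/96 = 16.7% → Plan Y
Referral: Plan Y 8/16 = 50.0%, the Basic plan 4/11 = 36.4% → Plan Y
Paid: Plan Y 4/5 = 80.0%, the Basic plan 3/5 = 60.0% → Plan Y
Overall: Plan Y 39/128 = 30.5%, the Basic plan 23/112 = 20.5% → Plan Y
Plan Y wins overall and in every signup group — no reversal.

Yes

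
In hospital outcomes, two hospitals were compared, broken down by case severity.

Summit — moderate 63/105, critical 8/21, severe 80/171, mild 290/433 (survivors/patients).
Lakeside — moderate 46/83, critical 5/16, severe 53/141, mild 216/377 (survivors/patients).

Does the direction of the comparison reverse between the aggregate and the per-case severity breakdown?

No

Moderate: Summit 63/105 = 60.0%, Lakeside 46/83 = 55.4% → Summit
Critical: Summit 8/21 = 38.1%, Lakeside 5/16 = 31.2% → Summit
Severe: Summit 80/171 = 46.8%, Lakeside 53/141 = 37.6% → Summit
Mild: Summit 290/433 = 67.0%, Lakeside 216/377 = 57.3% → Summit
Overall: Summit 441/730 = 60.4%, Lakeside 320/617 = 51.9% → Summit
Summit wins overall and in every case group — no reversal.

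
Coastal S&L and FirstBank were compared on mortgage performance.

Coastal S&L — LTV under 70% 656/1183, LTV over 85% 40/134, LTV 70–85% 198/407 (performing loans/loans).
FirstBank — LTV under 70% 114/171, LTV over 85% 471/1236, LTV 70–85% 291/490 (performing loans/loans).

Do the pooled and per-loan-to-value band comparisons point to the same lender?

LTV under 70%: Coastal S&L 656/1183 = 55.5%, FirstBank 114/171 = 66.7% → FirstBank
LTV over 85%: Coastal S&L 40/134 = 29.9%, FirstBank 471/1236 = 38.1% → FirstBank
LTV 70–85%: Coastal S&L 198/407 = 48.6%, FirstBank 291/490 = 59.4% → FirstBank
Overall: Coastal S&L 894/1724 = 51.9%, FirstBank 876/1897 = 46.2% → Coastal S&L
FirstBank wins each loan-to-value group but Coastal S&L wins overall — the comparison reverses. FirstBank's loans skew toward LTV over 85%, which has a lower base rate.

No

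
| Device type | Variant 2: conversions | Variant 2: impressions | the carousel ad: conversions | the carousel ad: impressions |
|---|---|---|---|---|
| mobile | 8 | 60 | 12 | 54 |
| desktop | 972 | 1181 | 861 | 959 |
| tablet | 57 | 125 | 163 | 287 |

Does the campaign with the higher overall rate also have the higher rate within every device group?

Mobile: Variant 2 8/60 = 13.3%, the carousel ad 12/54 = 22.2% → the carousel ad
Desktop: Variant 2 972/1181 = 82.3%, the carousel ad 861/959 = 89.8% → the carousel ad
Tablet: Variant 2 57/125 = 45.6%, the carousel ad 163/287 = 56.8% → the carousel ad
Overall: Variant 2 1037/1366 = 75.9%, the carousel ad 1036/1300 = 79.7% → the carousel ad
The carousel ad wins overall and in every device group — no reversal.

Yes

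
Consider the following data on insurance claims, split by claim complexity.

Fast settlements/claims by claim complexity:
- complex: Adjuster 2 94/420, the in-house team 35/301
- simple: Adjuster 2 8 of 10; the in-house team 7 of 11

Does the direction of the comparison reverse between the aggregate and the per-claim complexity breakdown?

Complex: Adjuster 2 94/420 = 22.4%, the in-house team 35/301 = 11.6% → Adjuster 2
Simple: Adjuster 2 8/10 = 80.0%, the in-house team 7/11 = 63.6% → Adjuster 2
Overall: Adjuster 2 102/430 = 23.7%, the in-house team 42/312 = 13.5% → Adjuster 2
Adjuster 2 wins overall and in every claim group — no reversal.

No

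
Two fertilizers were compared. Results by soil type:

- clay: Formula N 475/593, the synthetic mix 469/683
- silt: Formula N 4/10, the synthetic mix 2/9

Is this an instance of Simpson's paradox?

Clay: Formula N 475/593 = 80.1%, the synthetic mix 469/683 = 68.7% → Formula N
Silt: Formula N 4/10 = 40.0%, the synthetic mix 2/9 = 22.2% → Formula N
Overall: Formula N 479/603 = 79.4%, the synthetic mix 471/692 = 68.1% → Formula N
Formula N wins overall and in every soil group — no reversal.

No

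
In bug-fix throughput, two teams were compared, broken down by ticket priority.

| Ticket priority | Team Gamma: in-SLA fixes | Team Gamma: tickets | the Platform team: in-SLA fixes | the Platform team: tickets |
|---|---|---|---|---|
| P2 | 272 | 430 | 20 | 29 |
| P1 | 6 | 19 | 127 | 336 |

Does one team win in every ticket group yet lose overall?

P2: Team Gamma 272/430 = 63.3%, the Platform team 20/29 = 69.0% → the Platform team
P1: Team Gamma 6/19 = 31.6%, the Platform team 127/336 = 37.8% → the Platform team
Overall: Team Gamma 278/449 = 61.9%, the Platform team 147/365 = 40.3% → Team Gamma
The Platform team wins each ticket group but Team Gamma wins overall — the comparison reverses. The Platform team's tickets skew toward P1, which has a lower base rate.

Yes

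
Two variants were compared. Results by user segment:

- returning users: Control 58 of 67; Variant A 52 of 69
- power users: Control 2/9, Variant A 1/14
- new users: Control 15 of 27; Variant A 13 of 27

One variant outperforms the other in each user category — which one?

Returning users: Control 58/67 = 86.6%, Variant A 52/69 = 75.4% → Control
Power users: Control 2/9 = 22.2%, Variant A 1/14 = 7.1% → Control
New users: Control 15/27 = 55.6%, Variant A 13/27 = 48.1% → Control
Control has the higher rate in all 3 groups.

Control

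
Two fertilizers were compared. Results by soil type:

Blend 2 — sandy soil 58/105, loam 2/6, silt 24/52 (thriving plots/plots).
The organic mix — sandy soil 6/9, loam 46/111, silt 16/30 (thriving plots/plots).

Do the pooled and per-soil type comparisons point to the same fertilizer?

Sandy soil: Blend 2 58/105 = 55.2%, the organic mix 6/9 = 66.7% → the organic mix
Loam: Blend 2 2/6 = 33.3%, the organic mix 46/111 = 41.4% → the organic mix
Silt: Blend 2 24/52 = 46.2%, the organic mix 16/30 = 53.3% → the organic mix
Overall: Blend 2 84/163 = 51.5%, the organic mix 68/150 = 45.3% → Blend 2
The organic mix wins each soil group but Blend 2 wins overall — the comparison reverses. The organic mix's plots skew toward loam, which has a lower base rate.

No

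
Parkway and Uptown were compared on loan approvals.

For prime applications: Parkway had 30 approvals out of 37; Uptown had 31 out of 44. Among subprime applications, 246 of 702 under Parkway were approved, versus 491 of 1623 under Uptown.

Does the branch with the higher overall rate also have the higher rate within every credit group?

Yes

Prime: Parkway 30/37 = 81.1%, Uptown 31/44 = 70.5% → Parkway
Subprime: Parkway 246/702 = 35.0%, Uptown 491/1623 = 30.3% → Parkway
Overall: Parkway 276/739 = 37.3%, Uptown 522/1667 = 31.3% → Parkway
Parkway wins overall and in every credit group — no reversal.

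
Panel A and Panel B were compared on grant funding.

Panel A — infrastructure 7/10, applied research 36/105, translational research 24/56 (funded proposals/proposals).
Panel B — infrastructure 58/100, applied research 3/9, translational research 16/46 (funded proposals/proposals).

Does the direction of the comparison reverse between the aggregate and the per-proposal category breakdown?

Infrastructure: Panel A 7/10 = 70.0%, Panel B 58/100 = 58.0% → Panel A
Applied research: Panel A 36/105 = 34.3%, Panel B 3/9 = 33.3% → Panel A
Translational research: Panel A 24/56 = 42.9%, Panel B 16/46 = 34.8% → Panel A
Overall: Panel A 67/171 = 39.2%, Panel B 77/155 = 49.7% → Panel B
Panel A wins each proposal group but Panel B wins overall — the comparison reverses. Panel A's proposals skew toward applied research, which has a lower base rate.

Yes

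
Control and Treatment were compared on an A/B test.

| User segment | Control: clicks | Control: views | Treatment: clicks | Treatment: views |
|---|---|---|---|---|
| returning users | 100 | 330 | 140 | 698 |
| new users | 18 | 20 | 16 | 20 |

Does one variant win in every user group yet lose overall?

No

Returning users: Control 100/330 = 30.3%, Treatment 140/698 = 20.1% → Control
New users: Control 18/20 = 90.0%, Treatment 16/20 = 80.0% → Control
Overall: Control 118/350 = 33.7%, Treatment 156/718 = 21.7% → Control
Control wins overall and in every user group — no reversal.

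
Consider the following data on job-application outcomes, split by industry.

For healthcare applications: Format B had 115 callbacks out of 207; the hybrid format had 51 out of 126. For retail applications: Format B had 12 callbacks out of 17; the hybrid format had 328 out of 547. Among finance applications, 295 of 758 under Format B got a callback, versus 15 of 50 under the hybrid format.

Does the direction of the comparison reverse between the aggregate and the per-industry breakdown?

Yes

Healthcare: Format B 115/207 = 55.6%, the hybrid format 51/126 = 40.5% → Format B
Retail: Format B 12/17 = 70.6%, the hybrid format 328/547 = 60.0% → Format B
Finance: Format B 295/758 = 38.9%, the hybrid format 15/50 = 30.0% → Format B
Overall: Format B 422/982 = 43.0%, the hybrid format 394/723 = 54.5% → the hybrid format
Format B wins each industry group but the hybrid format wins overall — the comparison reverses. Format B's applications skew toward finance, which has a lower base rate.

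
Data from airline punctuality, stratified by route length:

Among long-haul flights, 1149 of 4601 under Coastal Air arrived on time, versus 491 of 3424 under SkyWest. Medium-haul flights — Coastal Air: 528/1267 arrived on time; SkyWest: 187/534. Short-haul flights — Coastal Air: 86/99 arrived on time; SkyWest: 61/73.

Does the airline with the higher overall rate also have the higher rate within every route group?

Long-haul: Coastal Air 1149/4601 = 25.0%, SkyWest 491/3424 = 14.3% → Coastal Air
Medium-haul: Coastal Air 528/1267 = 41.7%, SkyWest 187/534 = 35.0% → Coastal Air
Short-haul: Coastal Air 86/99 = 86.9%, SkyWest 61/73 = 83.6% → Coastal Air
Overall: Coastal Air 1763/5967 = 29.5%, SkyWest 739/4031 = 18.3% → Coastal Air
Coastal Air wins overall and in every route group — no reversal.

Yes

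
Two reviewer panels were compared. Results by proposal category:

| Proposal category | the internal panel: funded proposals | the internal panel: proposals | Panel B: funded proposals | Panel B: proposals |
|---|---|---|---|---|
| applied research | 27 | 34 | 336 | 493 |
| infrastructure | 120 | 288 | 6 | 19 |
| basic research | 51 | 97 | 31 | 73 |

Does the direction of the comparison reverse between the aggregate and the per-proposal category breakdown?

Yes

Applied research: the internal panel 27/34 = 79.4%, Panel B 336/493 = 68.2% → the internal panel
Infrastructure: the internal panel 120/288 = 41.7%, Panel B 6/19 = 31.6% → the internal panel
Basic research: the internal panel 51/97 = 52.6%, Panel B 31/73 = 42.5% → the internal panel
Overall: the internal panel 198/419 = 47.3%, Panel B 373/585 = 63.8% → Panel B
The internal panel wins each proposal group but Panel B wins overall — the comparison reverses. The internal panel's proposals skew toward infrastructure, which has a lower base rate.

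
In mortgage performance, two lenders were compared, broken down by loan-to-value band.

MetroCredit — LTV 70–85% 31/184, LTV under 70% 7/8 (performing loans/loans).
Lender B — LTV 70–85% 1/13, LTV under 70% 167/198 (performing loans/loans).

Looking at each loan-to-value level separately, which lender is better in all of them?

MetroCredit

LTV 70–85%: MetroCredit 31/184 = 16.8%, Lender B 1/13 = 7.7% → MetroCredit
LTV under 70%: MetroCredit 7/8 = 87.5%, Lender B 167/198 = 84.3% → MetroCredit
MetroCredit has the higher rate in both groups.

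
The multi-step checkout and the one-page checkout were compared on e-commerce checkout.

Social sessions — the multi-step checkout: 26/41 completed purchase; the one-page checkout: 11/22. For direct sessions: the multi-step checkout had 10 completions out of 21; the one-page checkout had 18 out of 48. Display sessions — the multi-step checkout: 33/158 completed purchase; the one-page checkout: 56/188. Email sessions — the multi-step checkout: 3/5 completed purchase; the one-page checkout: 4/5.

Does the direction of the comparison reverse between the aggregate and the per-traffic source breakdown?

Social: the multi-step checkout 26/41 = 63.4%, the one-page checkout 11/22 = 50.0% → the multi-step checkout
Direct: the multi-step checkout 10/21 = 47.6%, the one-page checkout 18/48 = 37.5% → the multi-step checkout
Display: the multi-step checkout 33/158 = 20.9%, the one-page checkout 56/188 = 29.8% → the one-page checkout
Email: the multi-step checkout 3/5 = 60.0%, the one-page checkout 4/5 = 80.0% → the one-page checkout
Overall: the multi-step checkout 72/225 = 32.0%, the one-page checkout 89/263 = 33.8% → the one-page checkout
Neither sweeps: the multi-step checkout wins 2 of 4 groups, the one-page checkout wins 2. The one-page checkout wins overall but not every group — no Simpson reversal.

No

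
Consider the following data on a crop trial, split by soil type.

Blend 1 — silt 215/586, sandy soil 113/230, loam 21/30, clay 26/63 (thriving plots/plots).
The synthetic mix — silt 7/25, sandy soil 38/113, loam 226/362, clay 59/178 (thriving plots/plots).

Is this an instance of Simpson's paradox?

Yes

Silt: Blend 1 215/586 = 36.7%, the synthetic mix 7/25 = 28.0% → Blend 1
Sandy soil: Blend 1 113/230 = 49.1%, the synthetic mix 38/113 = 33.6% → Blend 1
Loam: Blend 1 21/30 = 70.0%, the synthetic mix 226/362 = 62.4% → Blend 1
Clay: Blend 1 26/63 = 41.3%, the synthetic mix 59/178 = 33.1% → Blend 1
Overall: Blend 1 375/909 = 41.3%, the synthetic mix 330/678 = 48.7% → the synthetic mix
Blend 1 wins each soil group but the synthetic mix wins overall — the comparison reverses. Blend 1's plots skew toward silt, which has a lower base rate.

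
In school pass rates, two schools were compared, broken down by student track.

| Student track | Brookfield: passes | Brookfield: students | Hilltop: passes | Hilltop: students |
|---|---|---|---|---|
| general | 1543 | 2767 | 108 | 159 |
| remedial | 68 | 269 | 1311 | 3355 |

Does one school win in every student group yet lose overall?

General: Brookfield 1543/2767 = 55.8%, Hilltop 108/159 = 67.9% → Hilltop
Remedial: Brookfield 68/269 = 25.3%, Hilltop 1311/3355 = 39.1% → Hilltop
Overall: Brookfield 1611/3036 = 53.1%, Hilltop 1419/3514 = 40.4% → Brookfield
Hilltop wins each student group but Brookfield wins overall — the comparison reverses. Hilltop's students skew toward remedial, which has a lower base rate.

Yes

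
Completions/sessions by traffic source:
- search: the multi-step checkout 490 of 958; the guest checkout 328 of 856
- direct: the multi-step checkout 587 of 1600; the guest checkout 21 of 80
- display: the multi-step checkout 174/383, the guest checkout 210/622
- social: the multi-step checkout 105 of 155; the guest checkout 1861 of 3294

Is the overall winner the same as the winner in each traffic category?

Search: the multi-step checkout 490/958 = 51.1%, the guest checkout 328/856 = 38.3% → the multi-step checkout
Direct: the multi-step checkout 587/1600 = 36.7%, the guest checkout 21/80 = 26.2% → the multi-step checkout
Display: the multi-step checkout 174/383 = 45.4%, the guest checkout 210/622 = 33.8% → the multi-step checkout
Social: the multi-step checkout 105/155 = 67.7%, the guest checkout 1861/3294 = 56.5% → the multi-step checkout
Overall: the multi-step checkout 1356/3096 = 43.8%, the guest checkout 2420/4852 = 49.9% → the guest checkout
The multi-step checkout wins each traffic group but the guest checkout wins overall — the comparison reverses. The multi-step checkout's sessions skew toward direct, which has a lower base rate.

No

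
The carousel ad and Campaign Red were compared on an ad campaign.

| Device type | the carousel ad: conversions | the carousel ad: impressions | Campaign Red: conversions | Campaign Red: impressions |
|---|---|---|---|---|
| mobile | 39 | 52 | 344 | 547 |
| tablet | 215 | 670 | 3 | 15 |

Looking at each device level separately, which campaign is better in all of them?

Mobile: the carousel ad 39/52 = 75.0%, Campaign Red 344/547 = 62.9% → the carousel ad
Tablet: the carousel ad 215/670 = 32.1%, Campaign Red 3/15 = 20.0% → the carousel ad
The carousel ad has the higher rate in both groups.

the carousel ad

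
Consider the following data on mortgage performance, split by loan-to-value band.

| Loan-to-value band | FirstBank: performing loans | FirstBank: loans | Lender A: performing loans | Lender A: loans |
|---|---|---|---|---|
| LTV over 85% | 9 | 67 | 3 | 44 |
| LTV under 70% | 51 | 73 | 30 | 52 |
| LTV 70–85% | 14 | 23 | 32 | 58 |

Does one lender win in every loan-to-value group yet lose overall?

No

LTV over 85%: FirstBank 9/67 = 13.4%, Lender A 3/44 = 6.8% → FirstBank
LTV under 70%: FirstBank 51/73 = 69.9%, Lender A 30/52 = 57.7% → FirstBank
LTV 70–85%: FirstBank 14/23 = 60.9%, Lender A 32/58 = 55.2% → FirstBank
Overall: FirstBank 74/163 = 45.4%, Lender A 65/154 = 42.2% → FirstBank
FirstBank wins overall and in every loan-to-value group — no reversal.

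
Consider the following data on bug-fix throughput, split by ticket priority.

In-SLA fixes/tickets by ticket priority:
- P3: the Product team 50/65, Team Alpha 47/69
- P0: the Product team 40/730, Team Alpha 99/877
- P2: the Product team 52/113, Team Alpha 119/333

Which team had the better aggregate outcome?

P3: the Product team 50/65 = 76.9%, Team Alpha 47/69 = 68.1% → the Product team
P0: the Product team 40/730 = 5.5%, Team Alpha 99/877 = 11.3% → Team Alpha
P2: the Product team 52/113 = 46.0%, Team Alpha 119/333 = 35.7% → the Product team
Overall: the Product team 142/908 = 15.6%, Team Alpha 265/1279 = 20.7% → Team Alpha
(Neither sweeps every ticket group, but Team Alpha has the higher pooled rate.)

Team Alpha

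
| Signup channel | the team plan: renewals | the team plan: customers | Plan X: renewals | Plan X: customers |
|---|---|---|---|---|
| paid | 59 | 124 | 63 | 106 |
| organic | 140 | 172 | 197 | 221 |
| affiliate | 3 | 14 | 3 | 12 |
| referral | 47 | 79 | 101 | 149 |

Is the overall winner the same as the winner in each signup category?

Yes

Paid: the team plan 59/124 = 47.6%, Plan X 63/106 = 59.4% → Plan X
Organic: the team plan 140/172 = 81.4%, Plan X 197/221 = 89.1% → Plan X
Affiliate: the team plan 3/14 = 21.4%, Plan X 3/12 = 25.0% → Plan X
Referral: the team plan 47/79 = 59.5%, Plan X 101/149 = 67.8% → Plan X
Overall: the team plan 249/389 = 64.0%, Plan X 364/488 = 74.6% → Plan X
Plan X wins overall and in every signup group — no reversal.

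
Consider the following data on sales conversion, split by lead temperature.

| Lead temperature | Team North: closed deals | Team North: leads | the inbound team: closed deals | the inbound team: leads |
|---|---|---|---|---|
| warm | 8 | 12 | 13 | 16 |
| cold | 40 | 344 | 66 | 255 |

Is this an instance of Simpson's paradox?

Warm: Team North 8/12 = 66.7%, the inbound team 13/16 = 81.2% → the inbound team
Cold: Team North 40/344 = 11.6%, the inbound team 66/255 = 25.9% → the inbound team
Overall: Team North 48/356 = 13.5%, the inbound team 79/271 = 29.2% → the inbound team
The inbound team wins overall and in every lead group — no reversal.

No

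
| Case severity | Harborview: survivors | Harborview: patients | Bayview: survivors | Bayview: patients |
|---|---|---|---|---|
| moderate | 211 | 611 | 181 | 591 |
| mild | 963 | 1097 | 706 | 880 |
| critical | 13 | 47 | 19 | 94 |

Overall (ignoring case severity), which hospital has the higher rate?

Moderate: Harborview 211/611 = 34.5%, Bayview 181/591 = 30.6% → Harborview
Mild: Harborview 963/1097 = 87.8%, Bayview 706/880 = 80.2% → Harborview
Critical: Harborview 13/47 = 27.7%, Bayview 19/94 = 20.2% → Harborview
Overall: Harborview 1187/1755 = 67.6%, Bayview 906/1565 = 57.9% → Harborview

Harborview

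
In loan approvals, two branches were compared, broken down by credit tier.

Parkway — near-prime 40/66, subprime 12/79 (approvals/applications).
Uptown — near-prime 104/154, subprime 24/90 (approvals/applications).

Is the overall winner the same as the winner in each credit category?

Yes

Near-prime: Parkway 40/66 = 60.6%, Uptown 104/154 = 67.5% → Uptown
Subprime: Parkway 12/79 = 15.2%, Uptown 24/90 = 26.7% → Uptown
Overall: Parkway 52/145 = 35.9%, Uptown 128/244 = 52.5% → Uptown
Uptown wins overall and in every credit group — no reversal.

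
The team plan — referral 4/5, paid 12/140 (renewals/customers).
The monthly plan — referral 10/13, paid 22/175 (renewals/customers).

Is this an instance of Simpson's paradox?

No

Referral: the team plan 4/5 = 80.0%, the monthly plan 10/13 = 76.9% → the team plan
Paid: the team plan 12/140 = 8.6%, the monthly plan 22/175 = 12.6% → the monthly plan
Overall: the team plan 16/145 = 11.0%, the monthly plan 32/188 = 17.0% → the monthly plan
Neither sweeps: the team plan wins 1 of 2 groups, the monthly plan wins 1. The monthly plan wins overall but not every group — no Simpson reversal.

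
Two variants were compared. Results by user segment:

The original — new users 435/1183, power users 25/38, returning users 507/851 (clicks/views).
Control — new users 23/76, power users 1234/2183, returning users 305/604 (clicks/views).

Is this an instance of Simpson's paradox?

Yes

New users: the original 435/1183 = 36.8%, Control 23/76 = 30.3% → the original
Power users: the original 25/38 = 65.8%, Control 1234/2183 = 56.5% → the original
Returning users: the original 507/851 = 59.6%, Control 305/604 = 50.5% → the original
Overall: the original 967/2072 = 46.7%, Control 1562/2863 = 54.6% → Control
The original wins each user group but Control wins overall — the comparison reverses. The original's views skew toward new users, which has a lower base rate.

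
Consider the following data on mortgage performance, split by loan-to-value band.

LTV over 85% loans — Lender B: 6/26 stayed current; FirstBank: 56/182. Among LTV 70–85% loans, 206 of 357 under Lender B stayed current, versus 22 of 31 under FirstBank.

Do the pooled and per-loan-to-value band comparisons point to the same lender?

No

LTV over 85%: Lender B 6/26 = 23.1%, FirstBank 56/182 = 30.8% → FirstBank
LTV 70–85%: Lender B 206/357 = 57.7%, FirstBank 22/31 = 71.0% → FirstBank
Overall: Lender B 212/383 = 55.4%, FirstBank 78/213 = 36.6% → Lender B
FirstBank wins each loan-to-value group but Lender B wins overall — the comparison reverses. FirstBank's loans skew toward LTV over 85%, which has a lower base rate.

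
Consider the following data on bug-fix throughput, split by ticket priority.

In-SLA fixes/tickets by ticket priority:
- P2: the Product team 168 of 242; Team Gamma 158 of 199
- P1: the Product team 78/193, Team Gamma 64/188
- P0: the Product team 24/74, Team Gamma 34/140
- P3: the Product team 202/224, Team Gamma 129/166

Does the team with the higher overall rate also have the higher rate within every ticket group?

P2: the Product team 168/242 = 69.4%, Team Gamma 158/199 = 79.4% → Team Gamma
P1: the Product team 78/193 = 40.4%, Team Gamma 64/188 = 34.0% → the Product team
P0: the Product team 24/74 = 32.4%, Team Gamma 34/140 = 24.3% → the Product team
P3: the Product team 202/224 = 90.2%, Team Gamma 129/166 = 77.7% → the Product team
Overall: the Product team 472/733 = 64.4%, Team Gamma 385/693 = 55.6% → the Product team
Neither sweeps: the Product team wins 3 of 4 groups, Team Gamma wins 1. The Product team wins overall but not every group — no Simpson reversal.

No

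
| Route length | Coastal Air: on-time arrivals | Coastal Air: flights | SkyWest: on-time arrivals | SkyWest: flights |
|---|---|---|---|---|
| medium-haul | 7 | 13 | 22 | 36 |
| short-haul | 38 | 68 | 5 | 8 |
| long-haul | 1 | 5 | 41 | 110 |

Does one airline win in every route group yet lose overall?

Medium-haul: Coastal Air 7/13 = 53.8%, SkyWest 22/36 = 61.1% → SkyWest
Short-haul: Coastal Air 38/68 = 55.9%, SkyWest 5/8 = 62.5% → SkyWest
Long-haul: Coastal Air 1/5 = 20.0%, SkyWest 41/110 = 37.3% → SkyWest
Overall: Coastal Air 46/86 = 53.5%, SkyWest 68/154 = 44.2% → Coastal Air
SkyWest wins each route group but Coastal Air wins overall — the comparison reverses. SkyWest's flights skew toward long-haul, which has a lower base rate.

Yes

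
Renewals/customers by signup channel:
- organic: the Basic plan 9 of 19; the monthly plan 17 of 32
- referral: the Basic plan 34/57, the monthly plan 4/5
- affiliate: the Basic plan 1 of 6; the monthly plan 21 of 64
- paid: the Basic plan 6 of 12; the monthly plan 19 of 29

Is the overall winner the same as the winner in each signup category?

No

Organic: the Basic plan 9/19 = 47.4%, the monthly plan 17/32 = 53.1% → the monthly plan
Referral: the Basic plan 34/57 = 59.6%, the monthly plan 4/5 = 80.0% → the monthly plan
Affiliate: the Basic plan 1/6 = 16.7%, the monthly plan 21/64 = 32.8% → the monthly plan
Paid: the Basic plan 6/12 = 50.0%, the monthly plan 19/29 = 65.5% → the monthly plan
Overall: the Basic plan 50/94 = 53.2%, the monthly plan 61/130 = 46.9% → the Basic plan
The monthly plan wins each signup group but the Basic plan wins overall — the comparison reverses. The monthly plan's customers skew toward affiliate, which has a lower base rate.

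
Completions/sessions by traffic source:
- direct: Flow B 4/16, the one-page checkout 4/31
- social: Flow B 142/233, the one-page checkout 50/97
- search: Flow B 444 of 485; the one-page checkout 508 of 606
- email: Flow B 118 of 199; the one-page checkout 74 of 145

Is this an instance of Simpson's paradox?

Direct: Flow B 4/16 = 25.0%, the one-page checkout 4/31 = 12.9% → Flow B
Social: Flow B 142/233 = 60.9%, the one-page checkout 50/97 = 51.5% → Flow B
Search: Flow B 444/485 = 91.5%, the one-page checkout 508/606 = 83.8% → Flow B
Email: Flow B 118/199 = 59.3%, the one-page checkout 74/145 = 51.0% → Flow B
Overall: Flow B 708/933 = 75.9%, the one-page checkout 636/879 = 72.4% → Flow B
Flow B wins overall and in every traffic group — no reversal.

No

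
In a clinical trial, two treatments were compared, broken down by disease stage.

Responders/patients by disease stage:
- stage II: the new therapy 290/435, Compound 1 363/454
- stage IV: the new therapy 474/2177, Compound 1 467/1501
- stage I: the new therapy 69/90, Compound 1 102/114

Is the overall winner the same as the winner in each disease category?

Stage II: the new therapy 290/435 = 66.7%, Compound 1 363/454 = 80.0% → Compound 1
Stage IV: the new therapy 474/2177 = 21.8%, Compound 1 467/1501 = 31.1% → Compound 1
Stage I: the new therapy 69/90 = 76.7%, Compound 1 102/114 = 89.5% → Compound 1
Overall: the new therapy 833/2702 = 30.8%, Compound 1 932/2069 = 45.0% → Compound 1
Compound 1 wins overall and in every disease group — no reversal.

Yes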